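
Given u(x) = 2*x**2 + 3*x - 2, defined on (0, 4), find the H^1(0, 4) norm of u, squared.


||u||_{H^1}^2 = 31468/15

The H^1 norm (squared) on an interval (0, L) is
  ||u||_{H^1}^2 = ∫_0^L u(x)^2 dx + ∫_0^L u'(x)^2 dx.
Compute u'(x) = 4*x + 3.
Then u(x)^2 = 4*x**4 + 12*x**3 + x**2 - 12*x + 4 and u'(x)^2 = 16*x**2 + 24*x + 9.
Integrate each monomial from 0 to 4 using ∫_0^4 c·x^n dx = c·4^(n+1)/(n+1):
  ∫_0^4 u(x)^2 dx = ∫_0^4 (4*x^4 + 12*x^3 + x^2 - 12*x + 4) dx. Term by term:
    ∫_0^4 4*x^4 dx = 4096/5;  ∫_0^4 12*x^3 dx = 768;  ∫_0^4 x^2 dx = 64/3;
    ∫_0^4 -12*x dx = -96;  ∫_0^4 4 dx = 16.
  Sum: 4096/5 + 768 + 64/3 − 96 + 16 = 22928/15.
  ∫_0^4 u'(x)^2 dx = ∫_0^4 (16*x^2 + 24*x + 9) dx. Term by term:
    ∫_0^4 16*x^2 dx = 1024/3;  ∫_0^4 24*x dx = 192;  ∫_0^4 9 dx = 36.
  Sum: 1024/3 + 192 + 36 = 1708/3.
Adding: ||u||_{H^1}^2 = 22928/15 + 1708/3 = 31468/15.


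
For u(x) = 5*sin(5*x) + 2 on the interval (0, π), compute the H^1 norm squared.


||u||_{H^1(0,π)}^2 = 8 + 329*π

u'(x) = 25*cos(5*x).
Expand u² and (u')² and integrate term by term on (0, π), using: for integers n ≥ 1, ∫_0^π sin²(nx) dx = ∫_0^π cos²(nx) dx = π/2; for n ≠ n', ∫_0^π sin(nx)sin(n'x) dx = ∫_0^π cos(nx)cos(n'x) dx = 0; and by product-to-sum, ∫_0^π sin(nx)cos(n'x) dx = ½∫_0^π [sin((n+n')x) + sin((n−n')x)] dx, which is 0 when n+n' is even and 2n/(n²−n'²) when n+n' is odd (it need not vanish on (0, π)). For the constant mode: ∫_0^π 1 dx = π, ∫_0^π cos(nx) dx = 0, ∫_0^π sin(nx) dx = (1−(−1)^n)/n.
  u² squared terms: (2)²·∫1 dx = 4·π = 4*π;  (5)²·∫sin(5x)² dx = 25·π/2 = 25*π/2.
  u² cross terms: 2·(2)·(5)·∫1·sin(5x) dx = 20·(2/5) = 8.
  So ∫_0^π u² dx = 4*π + 25*π/2 + 8 = 8 + 33*π/2.
  (u')² squared terms: (25)²·∫cos(5x)² dx = 625·π/2 = 625*π/2.
  So ∫_0^π (u')² dx = 625*π/2.
||u||_{H^1}^2 = (8 + 33*π/2) + (625*π/2) = 8 + 329*π.


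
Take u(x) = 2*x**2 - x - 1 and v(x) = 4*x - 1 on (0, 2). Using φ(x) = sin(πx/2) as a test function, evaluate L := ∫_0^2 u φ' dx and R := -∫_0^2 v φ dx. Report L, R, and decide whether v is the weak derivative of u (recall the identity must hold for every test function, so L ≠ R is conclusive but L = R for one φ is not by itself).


LHS = -12/π, RHS = -12/π. Yes, v = u' weakly.

u(x) = 2*x**2 - x - 1, classical derivative u'(x) = 4*x - 1.
φ(x) = sin(πx/2), so φ'(x) = π*cos(π*x/2)/2.
Note φ(0) = φ(2) = 0, so the boundary term u·φ vanishes.
LHS = ∫_0^2 u(x) φ'(x) dx = ∫_0^2 (π*x^2*cos(π*x/2) - π*x*cos(π*x/2)/2 - π*cos(π*x/2)/2) dx. Term by term:
  ∫_0^2 -π*cos(π*x/2)/2 dx = 0;  ∫_0^2 π*x^2*cos(π*x/2) dx = -16/π;  ∫_0^2 -π*x*cos(π*x/2)/2 dx = 4/π.
Sum: 0 − 16/π + 4/π = -12/π.
So LHS = -12/π.
∫_0^2 v(x) φ(x) dx = ∫_0^2 (4*x*sin(π*x/2) - sin(π*x/2)) dx. Term by term:
  ∫_0^2 -sin(π*x/2) dx = -4/π;  ∫_0^2 4*x*sin(π*x/2) dx = 16/π.
Sum: -4/π + 16/π = 12/π.
So RHS = -∫_0^2 v(x) φ(x) dx = -12/π.
LHS = RHS, so the identity holds for this test φ.
Moreover u is smooth here and v(x) = u'(x) = 4*x - 1 pointwise, so the identity holds for every test function. Hence v is the weak derivative of u.


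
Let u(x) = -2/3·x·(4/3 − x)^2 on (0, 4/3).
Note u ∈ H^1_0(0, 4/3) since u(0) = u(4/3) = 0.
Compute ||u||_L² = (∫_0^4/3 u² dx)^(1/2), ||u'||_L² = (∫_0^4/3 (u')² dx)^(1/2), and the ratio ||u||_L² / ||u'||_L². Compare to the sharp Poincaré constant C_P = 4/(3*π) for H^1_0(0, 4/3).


||u||_L² / ||u'||_L² = 2*sqrt(14)/21 < C_P = 4/(3*π).

u(x) = -2/3·x·(4/3 − x)^2, so u'(x) = -2*x^2 + 32*x/9 - 32/27.
u(x) = -2/3·x·(4/3 − x)^2 vanishes at x = 0 and x = 4/3, so u ∈ H^1_0(0, 4/3). Differentiate via the product rule and integrate the resulting polynomials term by term.
  ∫_0^4/3 u² dx = ∫_0^4/3 (4*x^6/9 - 64*x^5/27 + 128*x^4/27 - 1024*x^3/243 + 1024*x^2/729) dx. Term by term:
    ∫_0^4/3 4*x^6/9 dx = 65536/137781;  ∫_0^4/3 -64*x^5/27 dx = -131072/59049;  ∫_0^4/3 128*x^4/27 dx = 131072/32805;
    ∫_0^4/3 -1024*x^3/243 dx = -65536/19683;  ∫_0^4/3 1024*x^2/729 dx = 65536/59049.
  Sum: 65536/137781 − 131072/59049 + 131072/32805 − 65536/19683 + 65536/59049 = 65536/2066715.
  ∫_0^4/3 (u')² dx = ∫_0^4/3 (4*x^4 - 128*x^3/9 + 1408*x^2/81 - 2048*x/243 + 1024/729) dx. Term by term:
    ∫_0^4/3 4*x^4 dx = 4096/1215;  ∫_0^4/3 -128*x^3/9 dx = -8192/729;  ∫_0^4/3 1408*x^2/81 dx = 90112/6561;
    ∫_0^4/3 -2048*x/243 dx = -16384/2187;  ∫_0^4/3 1024/729 dx = 4096/2187.
  Sum: 4096/1215 − 8192/729 + 90112/6561 − 16384/2187 + 4096/2187 = 8192/32805.
∫_0^4/3 u² dx = 65536/2066715, so ||u||_L² = 256*sqrt(35)/8505.
∫_0^4/3 (u')² dx = 8192/32805, so ||u'||_L² = 64*sqrt(10)/405.
Ratio ||u||_L² / ||u'||_L² = 2*sqrt(14)/21.
Sharp Poincaré constant on H^1_0(0, 4/3) is C_P = L/π = 4/(3*π), achieved by sin(3*π/4·x).
A polynomial bump cannot attain the sharp Poincaré constant (only the first sine eigenfunction does), so the ratio is strictly less than C_P, consistent with ||u||_L² ≤ C_P ||u'||_L².


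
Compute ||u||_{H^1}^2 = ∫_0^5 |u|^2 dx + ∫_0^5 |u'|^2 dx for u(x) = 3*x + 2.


||u||_{H^1}^2 = 590

The H^1 norm (squared) on an interval (0, L) is
  ||u||_{H^1}^2 = ∫_0^L u(x)^2 dx + ∫_0^L u'(x)^2 dx.
Compute u'(x) = 3.
Then u(x)^2 = 9*x**2 + 12*x + 4 and u'(x)^2 = 9.
Integrate each monomial from 0 to 5 using ∫_0^5 c·x^n dx = c·5^(n+1)/(n+1):
  ∫_0^5 u(x)^2 dx = ∫_0^5 (9*x^2 + 12*x + 4) dx. Term by term:
    ∫_0^5 9*x^2 dx = 375;  ∫_0^5 12*x dx = 150;  ∫_0^5 4 dx = 20.
  Sum: 375 + 150 + 20 = 545.
  ∫_0^5 u'(x)^2 dx = ∫_0^5 (9) dx. Term by term:
    ∫_0^5 9 dx = 45.
Adding: ||u||_{H^1}^2 = 545 + 45 = 590.


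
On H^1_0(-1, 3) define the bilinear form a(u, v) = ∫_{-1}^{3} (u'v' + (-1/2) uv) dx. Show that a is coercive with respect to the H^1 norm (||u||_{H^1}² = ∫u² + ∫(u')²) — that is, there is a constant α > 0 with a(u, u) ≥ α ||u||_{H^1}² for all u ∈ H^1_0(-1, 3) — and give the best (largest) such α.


α = (-8 + π^2)/(π^2 + 16)

Coercivity of a(·,·) on H^1_0(-1, 3) means a(u, u) ≥ α ||u||_{H^1}² for every u ∈ H^1_0.
The interval has length L = 4, and Poincaré/coercivity depend only on L. Here a(u, u) = ∫(u')² + (-1/2)·∫u².
Here c = -1/2 < 0 with |c| < (π/L)² = π^2/16, so coercivity still holds. The condition a(u,u) ≥ α||u||_{H^1}² reads (1−α)∫(u')² ≥ (α−c)∫u². Any admissible α is ≤ 1 (rapidly oscillating u have ∫u²/∫(u')² → 0), and α = 1 would force 0 ≥ (1−c)∫u², impossible since c < 1; so 1−α > 0. By the sharp Poincaré inequality on H^1_0 of an interval of length L, ∫(u')² ≥ (π/L)²∫u² with equality for the first sine mode sin(π(x−x₀)/L) (x₀ the left endpoint), so the inequality holds for all u iff (1−α)(π/L)² ≥ α − c, i.e. α ≤ ((π/L)² + c)/((π/L)² + 1) = (1 + c(L/π)²)/(1 + (L/π)²). (Direct route, valid since c ≤ 0: Poincaré gives c∫u² ≥ c(L/π)²∫(u')², so a(u,u) ≥ (1 + c(L/π)²)∫(u')², while ||u||_{H^1}² ≤ (1 + (L/π)²)∫(u')²; dividing yields the same α.) With (π/L)² = π^2/16 and c = -1/2, the largest admissible constant is α = ((π/L)² + c)/((π/L)² + 1).
Simplifying, α = (-8 + π^2)/(π^2 + 16).


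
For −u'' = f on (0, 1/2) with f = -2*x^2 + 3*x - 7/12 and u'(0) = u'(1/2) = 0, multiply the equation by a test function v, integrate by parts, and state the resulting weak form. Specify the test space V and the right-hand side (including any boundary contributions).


V = H^1(0, 1/2) (no boundary constraint on v; u is determined up to an additive constant); weak form: ∫_0^1/2 u'v' dx = ∫_0^1/2 (-2*x^2 + 3*x - 7/12) v dx for all v ∈ V.

Multiply both sides by a test function v and integrate from 0 to 1/2:
  ∫_0^1/2 −u''(x) v(x) dx = ∫_0^1/2 f(x) v(x) dx.
Integrate the LHS by parts once:
  ∫_0^1/2 −u'' v dx = −[u'(x) v(x)]_0^1/2 + ∫_0^1/2 u'(x) v'(x) dx.
Thus ∫_0^1/2 u'(x) v'(x) dx = ∫_0^1/2 f(x) v(x) dx + [u'(x) v(x)]_0^1/2.
Choose V so that boundary terms are either known or forced to vanish.
u has homogeneous Neumann: u'(0) = u'(1/2) = 0. So [u' v]_0^1/2 = 0·v(1/2) − 0·v(0) = 0 for any v; take V = H^1(0, 1/2).
Weak formulation: find u (satisfying any essential BC) such that ∫_0^1/2 u'(x) v'(x) dx = ∫_0^1/2 f v dx for all v ∈ V (homogeneous Neumann, so boundary terms vanish).
Substituting f(x) = -2*x^2 + 3*x - 7/12, the right-hand side is ∫_0^1/2 (-2*x^2 + 3*x - 7/12) v dx.
Compatibility check (pure Neumann): taking v ≡ 1 ∈ V gives 0 = ∫_0^1/2 f dx + (0) − (0), i.e. ∫_0^1/2 f dx must equal u'(0) − u'(1/2) = 0. Indeed ∫_0^1/2 (-2*x^2 + 3*x - 7/12) dx = 0, so the data are compatible. The solution is then unique only up to an additive constant (fix it e.g. by requiring ∫_0^1/2 u dx = 0).


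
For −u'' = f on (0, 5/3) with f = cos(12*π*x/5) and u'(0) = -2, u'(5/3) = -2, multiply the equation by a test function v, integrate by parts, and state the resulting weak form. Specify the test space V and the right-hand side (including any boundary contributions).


V = H^1(0, 5/3) (v unrestricted at boundary; u is determined up to an additive constant); weak form: ∫_0^5/3 u'v' dx = ∫_0^5/3 (cos(12*π*x/5)) v dx − 2·v(5/3) + 2·v(0) for all v ∈ V.

Multiply both sides by a test function v and integrate from 0 to 5/3:
  ∫_0^5/3 −u''(x) v(x) dx = ∫_0^5/3 f(x) v(x) dx.
Integrate the LHS by parts once:
  ∫_0^5/3 −u'' v dx = −[u'(x) v(x)]_0^5/3 + ∫_0^5/3 u'(x) v'(x) dx.
Thus ∫_0^5/3 u'(x) v'(x) dx = ∫_0^5/3 f(x) v(x) dx + [u'(x) v(x)]_0^5/3.
Choose V so that boundary terms are either known or forced to vanish.
u has inhomogeneous Neumann u'(0) = -2, u'(5/3) = -2. [u' v]_0^5/3 = (-2)·v(5/3) − (-2)·v(0) = − 2·v(5/3) + 2·v(0). Take V = H^1(0, 5/3); boundary term becomes part of RHS.
Weak formulation: find u (satisfying any essential BC) such that ∫_0^5/3 u'(x) v'(x) dx = ∫_0^5/3 f v dx − 2·v(5/3) + 2·v(0) for all v ∈ V (Neumann data are natural BCs: they enter the RHS as boundary terms).
Substituting f(x) = cos(12*π*x/5), the right-hand side is ∫_0^5/3 (cos(12*π*x/5)) v dx − 2·v(5/3) + 2·v(0).
Compatibility check (pure Neumann): taking v ≡ 1 ∈ V gives 0 = ∫_0^5/3 f dx + (-2) − (-2), i.e. ∫_0^5/3 f dx must equal u'(0) − u'(5/3) = 0. Indeed ∫_0^5/3 (cos(12*π*x/5)) dx = 0, so the data are compatible. The solution is then unique only up to an additive constant (fix it e.g. by requiring ∫_0^5/3 u dx = 0).


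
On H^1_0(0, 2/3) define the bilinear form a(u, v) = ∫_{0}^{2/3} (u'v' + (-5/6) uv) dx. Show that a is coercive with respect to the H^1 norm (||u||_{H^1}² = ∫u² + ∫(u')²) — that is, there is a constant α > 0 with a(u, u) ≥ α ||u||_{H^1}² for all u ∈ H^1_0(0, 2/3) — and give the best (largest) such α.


α = (-10 + 27*π^2)/(3*(4 + 9*π^2))

Coercivity of a(·,·) on H^1_0(0, 2/3) means a(u, u) ≥ α ||u||_{H^1}² for every u ∈ H^1_0.
The interval has length L = 2/3, and Poincaré/coercivity depend only on L. Here a(u, u) = ∫(u')² + (-5/6)·∫u².
Here c = -5/6 < 0 with |c| < (π/L)² = 9*π^2/4, so coercivity still holds. The condition a(u,u) ≥ α||u||_{H^1}² reads (1−α)∫(u')² ≥ (α−c)∫u². Any admissible α is ≤ 1 (rapidly oscillating u have ∫u²/∫(u')² → 0), and α = 1 would force 0 ≥ (1−c)∫u², impossible since c < 1; so 1−α > 0. By the sharp Poincaré inequality on H^1_0 of an interval of length L, ∫(u')² ≥ (π/L)²∫u² with equality for the first sine mode sin(π(x−x₀)/L) (x₀ the left endpoint), so the inequality holds for all u iff (1−α)(π/L)² ≥ α − c, i.e. α ≤ ((π/L)² + c)/((π/L)² + 1) = (1 + c(L/π)²)/(1 + (L/π)²). (Direct route, valid since c ≤ 0: Poincaré gives c∫u² ≥ c(L/π)²∫(u')², so a(u,u) ≥ (1 + c(L/π)²)∫(u')², while ||u||_{H^1}² ≤ (1 + (L/π)²)∫(u')²; dividing yields the same α.) With (π/L)² = 9*π^2/4 and c = -5/6, the largest admissible constant is α = ((π/L)² + c)/((π/L)² + 1).
Simplifying, α = (-10 + 27*π^2)/(3*(4 + 9*π^2)).


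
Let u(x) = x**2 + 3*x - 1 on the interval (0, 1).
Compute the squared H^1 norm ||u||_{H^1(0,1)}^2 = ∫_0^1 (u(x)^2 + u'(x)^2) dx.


||u||_{H^1}^2 = 551/30

The H^1 norm (squared) on an interval (0, L) is
  ||u||_{H^1}^2 = ∫_0^L u(x)^2 dx + ∫_0^L u'(x)^2 dx.
Compute u'(x) = 2*x + 3.
Then u(x)^2 = x**4 + 6*x**3 + 7*x**2 - 6*x + 1 and u'(x)^2 = 4*x**2 + 12*x + 9.
Integrate each monomial from 0 to 1 using ∫_0^1 c·x^n dx = c·1^(n+1)/(n+1):
  ∫_0^1 u(x)^2 dx = ∫_0^1 (x^4 + 6*x^3 + 7*x^2 - 6*x + 1) dx. Term by term:
    ∫_0^1 x^4 dx = 1/5;  ∫_0^1 6*x^3 dx = 3/2;  ∫_0^1 7*x^2 dx = 7/3;
    ∫_0^1 -6*x dx = -3;  ∫_0^1 1 dx = 1.
  Sum: 1/5 + 3/2 + 7/3 − 3 + 1 = 61/30.
  ∫_0^1 u'(x)^2 dx = ∫_0^1 (4*x^2 + 12*x + 9) dx. Term by term:
    ∫_0^1 4*x^2 dx = 4/3;  ∫_0^1 12*x dx = 6;  ∫_0^1 9 dx = 9.
  Sum: 4/3 + 6 + 9 = 49/3.
Adding: ||u||_{H^1}^2 = 61/30 + 49/3 = 551/30.


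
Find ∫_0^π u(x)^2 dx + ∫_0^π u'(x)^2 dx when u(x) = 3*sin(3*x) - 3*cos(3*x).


||u||_{H^1(0,π)}^2 = 90*π

u'(x) = 9*sin(3*x) + 9*cos(3*x).
Expand u² and (u')² and integrate term by term on (0, π), using: for integers n ≥ 1, ∫_0^π sin²(nx) dx = ∫_0^π cos²(nx) dx = π/2; for n ≠ n', ∫_0^π sin(nx)sin(n'x) dx = ∫_0^π cos(nx)cos(n'x) dx = 0; and by product-to-sum, ∫_0^π sin(nx)cos(n'x) dx = ½∫_0^π [sin((n+n')x) + sin((n−n')x)] dx, which is 0 when n+n' is even and 2n/(n²−n'²) when n+n' is odd (it need not vanish on (0, π)).
  u² squared terms: (-3)²·∫cos(3x)² dx = 9·π/2 = 9*π/2;  (3)²·∫sin(3x)² dx = 9·π/2 = 9*π/2.
  u² cross terms: 2·(-3)·(3)·∫cos(3x)·sin(3x) dx = -18·(0) = 0.
  So ∫_0^π u² dx = 9*π/2 + 9*π/2 + 0 = 9*π.
  (u')² squared terms: (9)²·∫cos(3x)² dx = 81·π/2 = 81*π/2;  (9)²·∫sin(3x)² dx = 81·π/2 = 81*π/2.
  (u')² cross terms: 2·(9)·(9)·∫cos(3x)·sin(3x) dx = 162·(0) = 0.
  So ∫_0^π (u')² dx = 81*π/2 + 81*π/2 + 0 = 81*π.
||u||_{H^1}^2 = (9*π) + (81*π) = 90*π.


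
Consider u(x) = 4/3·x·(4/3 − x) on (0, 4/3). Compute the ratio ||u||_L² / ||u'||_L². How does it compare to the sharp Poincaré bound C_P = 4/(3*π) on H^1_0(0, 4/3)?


||u||_L² / ||u'||_L² = 2*sqrt(10)/15 < C_P = 4/(3*π).

u(x) = 4/3·x·(4/3 − x), so u'(x) = 16/9 - 8*x/3.
u(x) = 4/3·x·(4/3 − x) vanishes at x = 0 and x = 4/3, so u ∈ H^1_0(0, 4/3). Differentiate via the product rule and integrate the resulting polynomials term by term.
  ∫_0^4/3 u² dx = ∫_0^4/3 (16*x^4/9 - 128*x^3/27 + 256*x^2/81) dx. Term by term:
    ∫_0^4/3 16*x^4/9 dx = 16384/10935;  ∫_0^4/3 -128*x^3/27 dx = -8192/2187;  ∫_0^4/3 256*x^2/81 dx = 16384/6561.
  Sum: 16384/10935 − 8192/2187 + 16384/6561 = 8192/32805.
  ∫_0^4/3 (u')² dx = ∫_0^4/3 (64*x^2/9 - 256*x/27 + 256/81) dx. Term by term:
    ∫_0^4/3 64*x^2/9 dx = 4096/729;  ∫_0^4/3 -256*x/27 dx = -2048/243;  ∫_0^4/3 256/81 dx = 1024/243.
  Sum: 4096/729 − 2048/243 + 1024/243 = 1024/729.
∫_0^4/3 u² dx = 8192/32805, so ||u||_L² = 64*sqrt(10)/405.
∫_0^4/3 (u')² dx = 1024/729, so ||u'||_L² = 32/27.
Ratio ||u||_L² / ||u'||_L² = 2*sqrt(10)/15.
Sharp Poincaré constant on H^1_0(0, 4/3) is C_P = L/π = 4/(3*π), achieved by sin(3*π/4·x).
A polynomial bump cannot attain the sharp Poincaré constant (only the first sine eigenfunction does), so the ratio is strictly less than C_P, consistent with ||u||_L² ≤ C_P ||u'||_L².


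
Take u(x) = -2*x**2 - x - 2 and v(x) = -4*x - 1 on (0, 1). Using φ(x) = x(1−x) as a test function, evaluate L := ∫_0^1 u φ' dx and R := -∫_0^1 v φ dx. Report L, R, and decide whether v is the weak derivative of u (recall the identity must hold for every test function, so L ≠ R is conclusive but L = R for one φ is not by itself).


LHS = 1/2, RHS = 1/2. Yes, v = u' weakly.

u(x) = -2*x**2 - x - 2, classical derivative u'(x) = -4*x - 1.
φ(x) = x(1−x), so φ'(x) = 1 - 2*x.
Note φ(0) = φ(1) = 0, so the boundary term u·φ vanishes.
LHS = ∫_0^1 u(x) φ'(x) dx = ∫_0^1 (4*x^3 + 3*x - 2) dx. Term by term:
  ∫_0^1 4*x^3 dx = 1;  ∫_0^1 3*x dx = 3/2;  ∫_0^1 -2 dx = -2.
Sum: 1 + 3/2 − 2 = 1/2.
So LHS = 1/2.
∫_0^1 v(x) φ(x) dx = ∫_0^1 (4*x^3 - 3*x^2 - x) dx. Term by term:
  ∫_0^1 4*x^3 dx = 1;  ∫_0^1 -3*x^2 dx = -1;  ∫_0^1 -x dx = -1/2.
Sum: 1 − 1 − 1/2 = -1/2.
So RHS = -∫_0^1 v(x) φ(x) dx = 1/2.
LHS = RHS, so the identity holds for this test φ.
Moreover u is smooth here and v(x) = u'(x) = -4*x - 1 pointwise, so the identity holds for every test function. Hence v is the weak derivative of u.


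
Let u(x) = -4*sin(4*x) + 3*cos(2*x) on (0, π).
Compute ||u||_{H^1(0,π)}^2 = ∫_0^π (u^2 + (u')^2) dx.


||u||_{H^1(0,π)}^2 = 317*π/2

u'(x) = -6*sin(2*x) - 16*cos(4*x).
Expand u² and (u')² and integrate term by term on (0, π), using: for integers n ≥ 1, ∫_0^π sin²(nx) dx = ∫_0^π cos²(nx) dx = π/2; for n ≠ n', ∫_0^π sin(nx)sin(n'x) dx = ∫_0^π cos(nx)cos(n'x) dx = 0; and by product-to-sum, ∫_0^π sin(nx)cos(n'x) dx = ½∫_0^π [sin((n+n')x) + sin((n−n')x)] dx, which is 0 when n+n' is even and 2n/(n²−n'²) when n+n' is odd (it need not vanish on (0, π)).
  u² squared terms: (-4)²·∫sin(4x)² dx = 16·π/2 = 8*π;  (3)²·∫cos(2x)² dx = 9·π/2 = 9*π/2.
  u² cross terms: 2·(-4)·(3)·∫sin(4x)·cos(2x) dx = -24·(0) = 0.
  So ∫_0^π u² dx = 8*π + 9*π/2 + 0 = 25*π/2.
  (u')² squared terms: (-16)²·∫cos(4x)² dx = 256·π/2 = 128*π;  (-6)²·∫sin(2x)² dx = 36·π/2 = 18*π.
  (u')² cross terms: 2·(-16)·(-6)·∫cos(4x)·sin(2x) dx = 192·(0) = 0.
  So ∫_0^π (u')² dx = 128*π + 18*π + 0 = 146*π.
||u||_{H^1}^2 = (25*π/2) + (146*π) = 317*π/2.


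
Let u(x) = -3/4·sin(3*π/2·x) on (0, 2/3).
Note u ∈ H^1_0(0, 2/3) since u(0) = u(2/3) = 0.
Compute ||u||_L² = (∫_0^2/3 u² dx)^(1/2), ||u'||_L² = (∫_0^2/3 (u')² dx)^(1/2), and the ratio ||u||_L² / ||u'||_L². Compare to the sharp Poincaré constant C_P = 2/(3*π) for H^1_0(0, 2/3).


||u||_L² / ||u'||_L² = 2/(3*π) = C_P.

u(x) = -3/4·sin(3*π/2·x), so u'(x) = -9*π*cos(3*π*x/2)/8.
Writing u(x) = A·sin(kπx/L) with A = -3/4 and k = 1, use ∫_0^L sin²(kπx/L) dx = L/2 and ∫_0^L cos²(kπx/L) dx = L/2.
u² = 9/16·sin²(3*π/2·x) and (u')² = 81*π^2/64·cos²(3*π/2·x), and each of sin², cos² integrates to L/2 = 1/3 over (0, 2/3).
∫_0^2/3 u² dx = 3/16, so ||u||_L² = sqrt(3)/4.
∫_0^2/3 (u')² dx = 27*π^2/64, so ||u'||_L² = 3*sqrt(3)*π/8.
Ratio ||u||_L² / ||u'||_L² = 2/(3*π).
Sharp Poincaré constant on H^1_0(0, 2/3) is C_P = L/π = 2/(3*π), achieved by sin(3*π/2·x).
This is the k = 1 eigenfunction (up to amplitude), so the ratio equals the sharp Poincaré constant exactly.


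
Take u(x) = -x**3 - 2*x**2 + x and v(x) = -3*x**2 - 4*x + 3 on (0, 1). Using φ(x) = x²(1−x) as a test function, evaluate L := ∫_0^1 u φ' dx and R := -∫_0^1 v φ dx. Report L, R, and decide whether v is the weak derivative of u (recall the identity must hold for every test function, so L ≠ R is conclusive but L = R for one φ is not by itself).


LHS = 13/60, RHS = 1/20. No, v is not the weak derivative of u.

u(x) = -x**3 - 2*x**2 + x, classical derivative u'(x) = -3*x**2 - 4*x + 1.
φ(x) = x²(1−x), so φ'(x) = x*(2 - 3*x).
Note φ(0) = φ(1) = 0, so the boundary term u·φ vanishes.
LHS = ∫_0^1 u(x) φ'(x) dx = ∫_0^1 (3*x^5 + 4*x^4 - 7*x^3 + 2*x^2) dx. Term by term:
  ∫_0^1 3*x^5 dx = 1/2;  ∫_0^1 4*x^4 dx = 4/5;  ∫_0^1 -7*x^3 dx = -7/4;
  ∫_0^1 2*x^2 dx = 2/3.
Sum: 1/2 + 4/5 − 7/4 + 2/3 = 13/60.
So LHS = 13/60.
∫_0^1 v(x) φ(x) dx = ∫_0^1 (3*x^5 + x^4 - 7*x^3 + 3*x^2) dx. Term by term:
  ∫_0^1 3*x^5 dx = 1/2;  ∫_0^1 x^4 dx = 1/5;  ∫_0^1 -7*x^3 dx = -7/4;
  ∫_0^1 3*x^2 dx = 1.
Sum: 1/2 + 1/5 − 7/4 + 1 = -1/20.
So RHS = -∫_0^1 v(x) φ(x) dx = 1/20.
LHS − RHS = 1/6 ≠ 0, so the identity fails.
(For a valid weak derivative the identity must hold for EVERY test function, in particular this one. The failure shows v is NOT the weak derivative of u.)
Correct weak derivative would be u'(x) = -3*x**2 - 4*x + 1.


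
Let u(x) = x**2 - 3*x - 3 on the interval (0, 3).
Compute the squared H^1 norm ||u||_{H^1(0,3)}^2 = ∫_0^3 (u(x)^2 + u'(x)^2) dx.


||u||_{H^1}^2 = 711/10

The H^1 norm (squared) on an interval (0, L) is
  ||u||_{H^1}^2 = ∫_0^L u(x)^2 dx + ∫_0^L u'(x)^2 dx.
Compute u'(x) = 2*x - 3.
Then u(x)^2 = x**4 - 6*x**3 + 3*x**2 + 18*x + 9 and u'(x)^2 = 4*x**2 - 12*x + 9.
Integrate each monomial from 0 to 3 using ∫_0^3 c·x^n dx = c·3^(n+1)/(n+1):
  ∫_0^3 u(x)^2 dx = ∫_0^3 (x^4 - 6*x^3 + 3*x^2 + 18*x + 9) dx. Term by term:
    ∫_0^3 x^4 dx = 243/5;  ∫_0^3 -6*x^3 dx = -243/2;  ∫_0^3 3*x^2 dx = 27;
    ∫_0^3 18*x dx = 81;  ∫_0^3 9 dx = 27.
  Sum: 243/5 − 243/2 + 27 + 81 + 27 = 621/10.
  ∫_0^3 u'(x)^2 dx = ∫_0^3 (4*x^2 - 12*x + 9) dx. Term by term:
    ∫_0^3 4*x^2 dx = 36;  ∫_0^3 -12*x dx = -54;  ∫_0^3 9 dx = 27.
  Sum: 36 − 54 + 27 = 9.
Adding: ||u||_{H^1}^2 = 621/10 + 9 = 711/10.


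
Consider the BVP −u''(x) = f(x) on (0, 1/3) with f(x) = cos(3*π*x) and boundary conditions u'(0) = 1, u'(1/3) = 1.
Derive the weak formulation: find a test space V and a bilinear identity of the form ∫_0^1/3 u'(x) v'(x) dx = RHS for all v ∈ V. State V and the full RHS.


V = H^1(0, 1/3) (v unrestricted at boundary; u is determined up to an additive constant); weak form: ∫_0^1/3 u'v' dx = ∫_0^1/3 (cos(3*π*x)) v dx + v(1/3) − v(0) for all v ∈ V.

Multiply both sides by a test function v and integrate from 0 to 1/3:
  ∫_0^1/3 −u''(x) v(x) dx = ∫_0^1/3 f(x) v(x) dx.
Integrate the LHS by parts once:
  ∫_0^1/3 −u'' v dx = −[u'(x) v(x)]_0^1/3 + ∫_0^1/3 u'(x) v'(x) dx.
Thus ∫_0^1/3 u'(x) v'(x) dx = ∫_0^1/3 f(x) v(x) dx + [u'(x) v(x)]_0^1/3.
Choose V so that boundary terms are either known or forced to vanish.
u has inhomogeneous Neumann u'(0) = 1, u'(1/3) = 1. [u' v]_0^1/3 = (1)·v(1/3) − (1)·v(0) = v(1/3) − v(0). Take V = H^1(0, 1/3); boundary term becomes part of RHS.
Weak formulation: find u (satisfying any essential BC) such that ∫_0^1/3 u'(x) v'(x) dx = ∫_0^1/3 f v dx + v(1/3) − v(0) for all v ∈ V (Neumann data are natural BCs: they enter the RHS as boundary terms).
Substituting f(x) = cos(3*π*x), the right-hand side is ∫_0^1/3 (cos(3*π*x)) v dx + v(1/3) − v(0).
Compatibility check (pure Neumann): taking v ≡ 1 ∈ V gives 0 = ∫_0^1/3 f dx + (1) − (1), i.e. ∫_0^1/3 f dx must equal u'(0) − u'(1/3) = 0. Indeed ∫_0^1/3 (cos(3*π*x)) dx = 0, so the data are compatible. The solution is then unique only up to an additive constant (fix it e.g. by requiring ∫_0^1/3 u dx = 0).


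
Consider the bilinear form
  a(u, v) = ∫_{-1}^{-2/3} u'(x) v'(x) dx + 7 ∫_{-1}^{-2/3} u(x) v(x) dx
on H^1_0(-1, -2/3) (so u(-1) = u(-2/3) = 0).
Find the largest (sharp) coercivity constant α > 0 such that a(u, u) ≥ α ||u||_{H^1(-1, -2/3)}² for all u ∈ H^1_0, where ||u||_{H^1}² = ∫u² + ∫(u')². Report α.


α = 1

Coercivity of a(·,·) on H^1_0(-1, -2/3) means a(u, u) ≥ α ||u||_{H^1}² for every u ∈ H^1_0.
The interval has length L = 1/3, and Poincaré/coercivity depend only on L. Here a(u, u) = ∫(u')² + (7)·∫u².
Here c = 7 ≥ 1, so a(u,u) = ∫(u')² + c∫u² ≥ ∫(u')² + ∫u² = ||u||_{H^1}², i.e. α = 1 works. No larger α is possible: a(u,u) ≥ α||u||_{H^1}² means (1−α)∫(u')² ≥ (α−c)∫u², and for the modes u_n = sin(nπ(x−x₀)/L) (x₀ the left endpoint) one has ∫u_n²/∫(u_n')² = (L/(nπ))² → 0, so a(u_n,u_n)/||u_n||_{H^1}² → 1. Hence the optimal constant is α = 1.
Therefore α = 1.


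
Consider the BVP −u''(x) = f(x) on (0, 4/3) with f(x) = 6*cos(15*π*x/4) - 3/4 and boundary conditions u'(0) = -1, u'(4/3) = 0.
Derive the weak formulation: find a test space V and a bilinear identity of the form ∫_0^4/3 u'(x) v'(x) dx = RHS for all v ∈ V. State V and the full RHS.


V = H^1(0, 4/3) (v unrestricted at boundary; u is determined up to an additive constant); weak form: ∫_0^4/3 u'v' dx = ∫_0^4/3 (6*cos(15*π*x/4) - 3/4) v dx + v(0) for all v ∈ V.

Multiply both sides by a test function v and integrate from 0 to 4/3:
  ∫_0^4/3 −u''(x) v(x) dx = ∫_0^4/3 f(x) v(x) dx.
Integrate the LHS by parts once:
  ∫_0^4/3 −u'' v dx = −[u'(x) v(x)]_0^4/3 + ∫_0^4/3 u'(x) v'(x) dx.
Thus ∫_0^4/3 u'(x) v'(x) dx = ∫_0^4/3 f(x) v(x) dx + [u'(x) v(x)]_0^4/3.
Choose V so that boundary terms are either known or forced to vanish.
u has inhomogeneous Neumann u'(0) = -1, u'(4/3) = 0. [u' v]_0^4/3 = (0)·v(4/3) − (-1)·v(0) = v(0). Take V = H^1(0, 4/3); boundary term becomes part of RHS.
Weak formulation: find u (satisfying any essential BC) such that ∫_0^4/3 u'(x) v'(x) dx = ∫_0^4/3 f v dx + v(0) for all v ∈ V (Neumann data are natural BCs: they enter the RHS as boundary terms).
Substituting f(x) = 6*cos(15*π*x/4) - 3/4, the right-hand side is ∫_0^4/3 (6*cos(15*π*x/4) - 3/4) v dx + v(0).
Compatibility check (pure Neumann): taking v ≡ 1 ∈ V gives 0 = ∫_0^4/3 f dx + (0) − (-1), i.e. ∫_0^4/3 f dx must equal u'(0) − u'(4/3) = -1. Indeed ∫_0^4/3 (6*cos(15*π*x/4) - 3/4) dx = -1, so the data are compatible. The solution is then unique only up to an additive constant (fix it e.g. by requiring ∫_0^4/3 u dx = 0).


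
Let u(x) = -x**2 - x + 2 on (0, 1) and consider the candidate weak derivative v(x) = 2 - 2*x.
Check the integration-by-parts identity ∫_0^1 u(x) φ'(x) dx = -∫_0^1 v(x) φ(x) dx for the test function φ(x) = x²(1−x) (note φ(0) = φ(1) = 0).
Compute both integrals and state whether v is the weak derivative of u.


LHS = 11/60, RHS = -1/15. No, v is not the weak derivative of u.

u(x) = -x**2 - x + 2, classical derivative u'(x) = -2*x - 1.
φ(x) = x²(1−x), so φ'(x) = x*(2 - 3*x).
Note φ(0) = φ(1) = 0, so the boundary term u·φ vanishes.
LHS = ∫_0^1 u(x) φ'(x) dx = ∫_0^1 (3*x^4 + x^3 - 8*x^2 + 4*x) dx. Term by term:
  ∫_0^1 3*x^4 dx = 3/5;  ∫_0^1 x^3 dx = 1/4;  ∫_0^1 -8*x^2 dx = -8/3;
  ∫_0^1 4*x dx = 2.
Sum: 3/5 + 1/4 − 8/3 + 2 = 11/60.
So LHS = 11/60.
∫_0^1 v(x) φ(x) dx = ∫_0^1 (2*x^4 - 4*x^3 + 2*x^2) dx. Term by term:
  ∫_0^1 2*x^4 dx = 2/5;  ∫_0^1 -4*x^3 dx = -1;  ∫_0^1 2*x^2 dx = 2/3.
Sum: 2/5 − 1 + 2/3 = 1/15.
So RHS = -∫_0^1 v(x) φ(x) dx = -1/15.
LHS − RHS = 1/4 ≠ 0, so the identity fails.
(For a valid weak derivative the identity must hold for EVERY test function, in particular this one. The failure shows v is NOT the weak derivative of u.)
Correct weak derivative would be u'(x) = -2*x - 1.


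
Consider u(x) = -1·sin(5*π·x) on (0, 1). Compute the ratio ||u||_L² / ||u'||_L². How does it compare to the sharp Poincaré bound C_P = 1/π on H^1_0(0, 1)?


||u||_L² / ||u'||_L² = 1/(5*π) < C_P = 1/π.

u(x) = -1·sin(5*π·x), so u'(x) = -5*π*cos(5*π*x).
Writing u(x) = A·sin(kπx/L) with A = -1 and k = 5, use ∫_0^L sin²(kπx/L) dx = L/2 and ∫_0^L cos²(kπx/L) dx = L/2.
u² = 1·sin²(5*π·x) and (u')² = 25*π^2·cos²(5*π·x), and each of sin², cos² integrates to L/2 = 1/2 over (0, 1).
∫_0^1 u² dx = 1/2, so ||u||_L² = sqrt(2)/2.
∫_0^1 (u')² dx = 25*π^2/2, so ||u'||_L² = 5*sqrt(2)*π/2.
Ratio ||u||_L² / ||u'||_L² = 1/(5*π).
Sharp Poincaré constant on H^1_0(0, 1) is C_P = L/π = 1/π, achieved by sin(π·x).
This is the k = 5 harmonic; the ratio L/(kπ) is strictly less than C_P = L/π, consistent with the sharp inequality ||u||_L² ≤ C_P ||u'||_L².


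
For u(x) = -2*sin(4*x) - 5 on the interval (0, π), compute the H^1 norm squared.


||u||_{H^1(0,π)}^2 = 59*π

u'(x) = -8*cos(4*x).
Expand u² and (u')² and integrate term by term on (0, π), using: for integers n ≥ 1, ∫_0^π sin²(nx) dx = ∫_0^π cos²(nx) dx = π/2; for n ≠ n', ∫_0^π sin(nx)sin(n'x) dx = ∫_0^π cos(nx)cos(n'x) dx = 0; and by product-to-sum, ∫_0^π sin(nx)cos(n'x) dx = ½∫_0^π [sin((n+n')x) + sin((n−n')x)] dx, which is 0 when n+n' is even and 2n/(n²−n'²) when n+n' is odd (it need not vanish on (0, π)). For the constant mode: ∫_0^π 1 dx = π, ∫_0^π cos(nx) dx = 0, ∫_0^π sin(nx) dx = (1−(−1)^n)/n.
  u² squared terms: (-5)²·∫1 dx = 25·π = 25*π;  (-2)²·∫sin(4x)² dx = 4·π/2 = 2*π.
  u² cross terms: 2·(-5)·(-2)·∫1·sin(4x) dx = 20·(0) = 0.
  So ∫_0^π u² dx = 25*π + 2*π + 0 = 27*π.
  (u')² squared terms: (-8)²·∫cos(4x)² dx = 64·π/2 = 32*π.
  So ∫_0^π (u')² dx = 32*π.
||u||_{H^1}^2 = (27*π) + (32*π) = 59*π.


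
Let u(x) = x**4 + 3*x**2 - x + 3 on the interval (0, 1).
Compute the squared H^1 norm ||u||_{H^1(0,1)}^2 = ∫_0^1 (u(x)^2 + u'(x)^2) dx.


||u||_{H^1}^2 = 19753/630

The H^1 norm (squared) on an interval (0, L) is
  ||u||_{H^1}^2 = ∫_0^L u(x)^2 dx + ∫_0^L u'(x)^2 dx.
Compute u'(x) = 4*x**3 + 6*x - 1.
Then u(x)^2 = x**8 + 6*x**6 - 2*x**5 + 15*x**4 - 6*x**3 + 19*x**2 - 6*x + 9 and u'(x)^2 = 16*x**6 + 48*x**4 - 8*x**3 + 36*x**2 - 12*x + 1.
Integrate each monomial from 0 to 1 using ∫_0^1 c·x^n dx = c·1^(n+1)/(n+1):
  ∫_0^1 u(x)^2 dx = ∫_0^1 (x^8 + 6*x^6 - 2*x^5 + 15*x^4 - 6*x^3 + 19*x^2 - 6*x + 9) dx. Term by term:
    ∫_0^1 x^8 dx = 1/9;  ∫_0^1 6*x^6 dx = 6/7;  ∫_0^1 -2*x^5 dx = -1/3;
    ∫_0^1 15*x^4 dx = 3;  ∫_0^1 -6*x^3 dx = -3/2;  ∫_0^1 19*x^2 dx = 19/3;
    ∫_0^1 -6*x dx = -3;  ∫_0^1 9 dx = 9.
  Sum: 1/9 + 6/7 − 1/3 + 3 − 3/2 + 19/3 − 3 + 9 = 1823/126.
  ∫_0^1 u'(x)^2 dx = ∫_0^1 (16*x^6 + 48*x^4 - 8*x^3 + 36*x^2 - 12*x + 1) dx. Term by term:
    ∫_0^1 16*x^6 dx = 16/7;  ∫_0^1 48*x^4 dx = 48/5;  ∫_0^1 -8*x^3 dx = -2;
    ∫_0^1 36*x^2 dx = 12;  ∫_0^1 -12*x dx = -6;  ∫_0^1 1 dx = 1.
  Sum: 16/7 + 48/5 − 2 + 12 − 6 + 1 = 591/35.
Adding: ||u||_{H^1}^2 = 1823/126 + 591/35 = 19753/630.


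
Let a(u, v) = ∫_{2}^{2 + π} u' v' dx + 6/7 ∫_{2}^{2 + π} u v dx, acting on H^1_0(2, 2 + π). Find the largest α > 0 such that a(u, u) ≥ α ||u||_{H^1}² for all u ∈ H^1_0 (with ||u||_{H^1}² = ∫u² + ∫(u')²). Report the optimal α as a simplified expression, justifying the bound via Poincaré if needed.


α = 13/14

Coercivity of a(·,·) on H^1_0(2, 2 + π) means a(u, u) ≥ α ||u||_{H^1}² for every u ∈ H^1_0.
The interval has length L = π, and Poincaré/coercivity depend only on L. Here a(u, u) = ∫(u')² + (6/7)·∫u².
Here 0 < c = 6/7 < 1. The condition a(u,u) ≥ α||u||_{H^1}² reads (1−α)∫(u')² ≥ (α−c)∫u². Any admissible α is ≤ 1 (rapidly oscillating u have ∫u²/∫(u')² → 0), and α = 1 would force 0 ≥ (1−c)∫u², impossible since c < 1; so 1−α > 0. By the sharp Poincaré inequality on H^1_0 of an interval of length L, ∫(u')² ≥ (π/L)²∫u² with equality for the first sine mode sin(π(x−x₀)/L) (x₀ the left endpoint), so the inequality holds for all u iff (1−α)(π/L)² ≥ α − c, i.e. α ≤ ((π/L)² + c)/((π/L)² + 1) = (1 + c(L/π)²)/(1 + (L/π)²). With (π/L)² = 1 and c = 6/7, the largest admissible constant is α = ((π/L)² + c)/((π/L)² + 1).
Simplifying, α = 13/14.


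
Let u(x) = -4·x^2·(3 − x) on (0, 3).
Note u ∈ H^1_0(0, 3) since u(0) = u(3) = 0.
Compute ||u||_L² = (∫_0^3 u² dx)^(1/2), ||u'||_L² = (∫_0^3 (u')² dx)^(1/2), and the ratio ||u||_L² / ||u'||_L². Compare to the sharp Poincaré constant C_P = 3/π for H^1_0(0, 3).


||u||_L² / ||u'||_L² = 3*sqrt(14)/14 < C_P = 3/π.

u(x) = -4·x^2·(3 − x), so u'(x) = 12*x*(x - 2).
u(x) = -4·x^2·(3 − x) vanishes at x = 0 and x = 3, so u ∈ H^1_0(0, 3). Differentiate via the product rule and integrate the resulting polynomials term by term.
  ∫_0^3 u² dx = ∫_0^3 (16*x^6 - 96*x^5 + 144*x^4) dx. Term by term:
    ∫_0^3 16*x^6 dx = 34992/7;  ∫_0^3 -96*x^5 dx = -11664;  ∫_0^3 144*x^4 dx = 34992/5.
  Sum: 34992/7 − 11664 + 34992/5 = 11664/35.
  ∫_0^3 (u')² dx = ∫_0^3 (144*x^4 - 576*x^3 + 576*x^2) dx. Term by term:
    ∫_0^3 144*x^4 dx = 34992/5;  ∫_0^3 -576*x^3 dx = -11664;  ∫_0^3 576*x^2 dx = 5184.
  Sum: 34992/5 − 11664 + 5184 = 2592/5.
∫_0^3 u² dx = 11664/35, so ||u||_L² = 108*sqrt(35)/35.
∫_0^3 (u')² dx = 2592/5, so ||u'||_L² = 36*sqrt(10)/5.
Ratio ||u||_L² / ||u'||_L² = 3*sqrt(14)/14.
Sharp Poincaré constant on H^1_0(0, 3) is C_P = L/π = 3/π, achieved by sin(π/3·x).
A polynomial bump cannot attain the sharp Poincaré constant (only the first sine eigenfunction does), so the ratio is strictly less than C_P, consistent with ||u||_L² ≤ C_P ||u'||_L².


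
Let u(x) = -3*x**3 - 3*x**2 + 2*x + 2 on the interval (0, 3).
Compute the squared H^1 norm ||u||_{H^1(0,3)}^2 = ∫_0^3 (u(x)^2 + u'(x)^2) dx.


||u||_{H^1}^2 = 362973/35

The H^1 norm (squared) on an interval (0, L) is
  ||u||_{H^1}^2 = ∫_0^L u(x)^2 dx + ∫_0^L u'(x)^2 dx.
Compute u'(x) = -9*x**2 - 6*x + 2.
Then u(x)^2 = 9*x**6 + 18*x**5 - 3*x**4 - 24*x**3 - 8*x**2 + 8*x + 4 and u'(x)^2 = 81*x**4 + 108*x**3 - 24*x + 4.
Integrate each monomial from 0 to 3 using ∫_0^3 c·x^n dx = c·3^(n+1)/(n+1):
  ∫_0^3 u(x)^2 dx = ∫_0^3 (9*x^6 + 18*x^5 - 3*x^4 - 24*x^3 - 8*x^2 + 8*x + 4) dx. Term by term:
    ∫_0^3 9*x^6 dx = 19683/7;  ∫_0^3 18*x^5 dx = 2187;  ∫_0^3 -3*x^4 dx = -729/5;
    ∫_0^3 -24*x^3 dx = -486;  ∫_0^3 -8*x^2 dx = -72;  ∫_0^3 8*x dx = 36;
    ∫_0^3 4 dx = 12.
  Sum: 19683/7 + 2187 − 729/5 − 486 − 72 + 36 + 12 = 152007/35.
  ∫_0^3 u'(x)^2 dx = ∫_0^3 (81*x^4 + 108*x^3 - 24*x + 4) dx. Term by term:
    ∫_0^3 81*x^4 dx = 19683/5;  ∫_0^3 108*x^3 dx = 2187;  ∫_0^3 -24*x dx = -108;
    ∫_0^3 4 dx = 12.
  Sum: 19683/5 + 2187 − 108 + 12 = 30138/5.
Adding: ||u||_{H^1}^2 = 152007/35 + 30138/5 = 362973/35.


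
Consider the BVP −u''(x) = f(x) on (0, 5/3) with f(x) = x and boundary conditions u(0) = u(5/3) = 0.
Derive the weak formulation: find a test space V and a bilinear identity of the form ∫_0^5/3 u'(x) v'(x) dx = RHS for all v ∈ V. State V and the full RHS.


V = H^1_0(0, 5/3) (so v(0) = v(5/3) = 0); weak form: ∫_0^5/3 u'v' dx = ∫_0^5/3 (x) v dx for all v ∈ V.

Multiply both sides by a test function v and integrate from 0 to 5/3:
  ∫_0^5/3 −u''(x) v(x) dx = ∫_0^5/3 f(x) v(x) dx.
Integrate the LHS by parts once:
  ∫_0^5/3 −u'' v dx = −[u'(x) v(x)]_0^5/3 + ∫_0^5/3 u'(x) v'(x) dx.
Thus ∫_0^5/3 u'(x) v'(x) dx = ∫_0^5/3 f(x) v(x) dx + [u'(x) v(x)]_0^5/3.
Choose V so that boundary terms are either known or forced to vanish.
u is Dirichlet: u(0) = u(5/3) = 0. Let V = H^1_0(0, 5/3); then v(0) = v(5/3) = 0, and [u' v]_0^5/3 = 0.
Weak formulation: find u (satisfying any essential BC) such that ∫_0^5/3 u'(x) v'(x) dx = ∫_0^5/3 f v dx for all v ∈ V.
Substituting f(x) = x, the right-hand side is ∫_0^5/3 (x) v dx.


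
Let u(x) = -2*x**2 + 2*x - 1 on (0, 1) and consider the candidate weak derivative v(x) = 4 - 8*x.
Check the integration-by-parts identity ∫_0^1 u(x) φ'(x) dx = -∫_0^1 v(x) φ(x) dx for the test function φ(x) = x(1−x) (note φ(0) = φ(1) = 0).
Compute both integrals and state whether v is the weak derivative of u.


LHS = 0, RHS = 0. No, v is not the weak derivative of u.

u(x) = -2*x**2 + 2*x - 1, classical derivative u'(x) = 2 - 4*x.
φ(x) = x(1−x), so φ'(x) = 1 - 2*x.
Note φ(0) = φ(1) = 0, so the boundary term u·φ vanishes.
LHS = ∫_0^1 u(x) φ'(x) dx = ∫_0^1 (4*x^3 - 6*x^2 + 4*x - 1) dx. Term by term:
  ∫_0^1 4*x^3 dx = 1;  ∫_0^1 -6*x^2 dx = -2;  ∫_0^1 4*x dx = 2;
  ∫_0^1 -1 dx = -1.
Sum: 1 − 2 + 2 − 1 = 0.
So LHS = 0.
∫_0^1 v(x) φ(x) dx = ∫_0^1 (8*x^3 - 12*x^2 + 4*x) dx. Term by term:
  ∫_0^1 8*x^3 dx = 2;  ∫_0^1 -12*x^2 dx = -4;  ∫_0^1 4*x dx = 2.
Sum: 2 − 4 + 2 = 0.
So RHS = -∫_0^1 v(x) φ(x) dx = 0.
LHS = RHS, so the identity holds for this particular φ. But this is necessary, not sufficient: a weak derivative must satisfy the identity for EVERY test function in C_c^∞(0, 1).
Here u is smooth, so its weak derivative equals its classical derivative u'(x) = 2 - 4*x. Since v(x) = 4 - 8*x ≠ u'(x), v is NOT the weak derivative of u — the agreement for this single φ is a coincidence (the difference v − u' happens to be L²-orthogonal to this φ).


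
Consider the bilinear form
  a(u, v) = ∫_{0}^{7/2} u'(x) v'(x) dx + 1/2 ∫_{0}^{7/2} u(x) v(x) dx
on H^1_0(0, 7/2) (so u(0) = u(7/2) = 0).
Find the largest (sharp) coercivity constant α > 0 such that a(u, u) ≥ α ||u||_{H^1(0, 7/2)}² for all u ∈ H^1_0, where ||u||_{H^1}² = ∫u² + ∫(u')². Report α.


α = (49 + 8*π^2)/(2*(4*π^2 + 49))

Coercivity of a(·,·) on H^1_0(0, 7/2) means a(u, u) ≥ α ||u||_{H^1}² for every u ∈ H^1_0.
The interval has length L = 7/2, and Poincaré/coercivity depend only on L. Here a(u, u) = ∫(u')² + (1/2)·∫u².
Here 0 < c = 1/2 < 1. The condition a(u,u) ≥ α||u||_{H^1}² reads (1−α)∫(u')² ≥ (α−c)∫u². Any admissible α is ≤ 1 (rapidly oscillating u have ∫u²/∫(u')² → 0), and α = 1 would force 0 ≥ (1−c)∫u², impossible since c < 1; so 1−α > 0. By the sharp Poincaré inequality on H^1_0 of an interval of length L, ∫(u')² ≥ (π/L)²∫u² with equality for the first sine mode sin(π(x−x₀)/L) (x₀ the left endpoint), so the inequality holds for all u iff (1−α)(π/L)² ≥ α − c, i.e. α ≤ ((π/L)² + c)/((π/L)² + 1) = (1 + c(L/π)²)/(1 + (L/π)²). With (π/L)² = 4*π^2/49 and c = 1/2, the largest admissible constant is α = ((π/L)² + c)/((π/L)² + 1).
Simplifying, α = (49 + 8*π^2)/(2*(4*π^2 + 49)).


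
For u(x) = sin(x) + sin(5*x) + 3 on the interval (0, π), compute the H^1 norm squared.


||u||_{H^1(0,π)}^2 = 72/5 + 23*π

u'(x) = cos(x) + 5*cos(5*x).
Expand u² and (u')² and integrate term by term on (0, π), using: for integers n ≥ 1, ∫_0^π sin²(nx) dx = ∫_0^π cos²(nx) dx = π/2; for n ≠ n', ∫_0^π sin(nx)sin(n'x) dx = ∫_0^π cos(nx)cos(n'x) dx = 0; and by product-to-sum, ∫_0^π sin(nx)cos(n'x) dx = ½∫_0^π [sin((n+n')x) + sin((n−n')x)] dx, which is 0 when n+n' is even and 2n/(n²−n'²) when n+n' is odd (it need not vanish on (0, π)). For the constant mode: ∫_0^π 1 dx = π, ∫_0^π cos(nx) dx = 0, ∫_0^π sin(nx) dx = (1−(−1)^n)/n.
  u² squared terms: (3)²·∫1 dx = 9·π = 9*π;  (1)²·∫sin(x)² dx = 1·π/2 = π/2;  (1)²·∫sin(5x)² dx = 1·π/2 = π/2.
  u² cross terms: 2·(3)·(1)·∫1·sin(x) dx = 6·(2) = 12;  2·(3)·(1)·∫1·sin(5x) dx = 6·(2/5) = 12/5;  2·(1)·(1)·∫sin(x)·sin(5x) dx = 2·(0) = 0.
  So ∫_0^π u² dx = 9*π + π/2 + π/2 + 12 + 12/5 + 0 = 72/5 + 10*π.
  (u')² squared terms: (5)²·∫cos(5x)² dx = 25·π/2 = 25*π/2;  (1)²·∫cos(x)² dx = 1·π/2 = π/2.
  (u')² cross terms: 2·(5)·(1)·∫cos(5x)·cos(x) dx = 10·(0) = 0.
  So ∫_0^π (u')² dx = 25*π/2 + π/2 + 0 = 13*π.
||u||_{H^1}^2 = (72/5 + 10*π) + (13*π) = 72/5 + 23*π.


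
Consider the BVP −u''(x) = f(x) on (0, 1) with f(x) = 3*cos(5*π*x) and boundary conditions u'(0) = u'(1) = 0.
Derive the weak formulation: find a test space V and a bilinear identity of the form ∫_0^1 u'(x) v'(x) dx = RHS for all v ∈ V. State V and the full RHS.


V = H^1(0, 1) (no boundary constraint on v; u is determined up to an additive constant); weak form: ∫_0^1 u'v' dx = ∫_0^1 (3*cos(5*π*x)) v dx for all v ∈ V.

Multiply both sides by a test function v and integrate from 0 to 1:
  ∫_0^1 −u''(x) v(x) dx = ∫_0^1 f(x) v(x) dx.
Integrate the LHS by parts once:
  ∫_0^1 −u'' v dx = −[u'(x) v(x)]_0^1 + ∫_0^1 u'(x) v'(x) dx.
Thus ∫_0^1 u'(x) v'(x) dx = ∫_0^1 f(x) v(x) dx + [u'(x) v(x)]_0^1.
Choose V so that boundary terms are either known or forced to vanish.
u has homogeneous Neumann: u'(0) = u'(1) = 0. So [u' v]_0^1 = 0·v(1) − 0·v(0) = 0 for any v; take V = H^1(0, 1).
Weak formulation: find u (satisfying any essential BC) such that ∫_0^1 u'(x) v'(x) dx = ∫_0^1 f v dx for all v ∈ V (homogeneous Neumann, so boundary terms vanish).
Substituting f(x) = 3*cos(5*π*x), the right-hand side is ∫_0^1 (3*cos(5*π*x)) v dx.
Compatibility check (pure Neumann): taking v ≡ 1 ∈ V gives 0 = ∫_0^1 f dx + (0) − (0), i.e. ∫_0^1 f dx must equal u'(0) − u'(1) = 0. Indeed ∫_0^1 (3*cos(5*π*x)) dx = 0, so the data are compatible. The solution is then unique only up to an additive constant (fix it e.g. by requiring ∫_0^1 u dx = 0).
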